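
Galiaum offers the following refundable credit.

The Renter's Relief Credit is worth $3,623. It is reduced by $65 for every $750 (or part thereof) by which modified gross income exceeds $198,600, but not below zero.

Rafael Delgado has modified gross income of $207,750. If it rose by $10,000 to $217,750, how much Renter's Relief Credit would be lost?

At $207,750 — income exceeds $198,600 by $9,150, which is 13 full-or-partial $750 increments; reduction = 13 × $65 = $845, leaving $2,778.
At $217,750 — income exceeds $198,600 by $19,150, which is 26 full-or-partial $750 increments; reduction = 26 × $65 = $1,690, leaving $1,933.
Lost: $2,778 − $1,933 = $845.

$845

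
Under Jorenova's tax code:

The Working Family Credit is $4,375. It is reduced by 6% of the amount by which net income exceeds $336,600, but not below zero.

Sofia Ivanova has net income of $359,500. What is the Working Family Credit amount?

$3,001

Working Family Credit: 6% of the $22,900 excess over $336,600 is $1,374; credit = $4,375 − $1,374 = $3,001.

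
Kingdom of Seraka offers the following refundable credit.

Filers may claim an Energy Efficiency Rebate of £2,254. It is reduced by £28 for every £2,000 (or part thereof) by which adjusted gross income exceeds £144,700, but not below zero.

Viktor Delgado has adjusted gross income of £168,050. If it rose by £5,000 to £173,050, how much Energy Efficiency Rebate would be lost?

At £168,050 — income exceeds £144,700 by £23,350, which is 12 full-or-partial £2,000 increments; reduction = 12 × £28 = £336, leaving £1,918.
At £173,050 — income exceeds £144,700 by £28,350, which is 15 full-or-partial £2,000 increments; reduction = 15 × £28 = £420, leaving £1,834.
Lost: £1,918 − £1,834 = £84.

£84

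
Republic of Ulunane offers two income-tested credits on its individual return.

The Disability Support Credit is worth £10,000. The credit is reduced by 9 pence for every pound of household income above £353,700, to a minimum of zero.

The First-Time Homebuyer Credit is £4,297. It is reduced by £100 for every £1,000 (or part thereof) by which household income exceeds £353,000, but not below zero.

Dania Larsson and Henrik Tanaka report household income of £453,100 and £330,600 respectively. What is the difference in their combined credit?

Dania (£453,100): Disability Support Credit: 9% of the £99,400 excess over £353,700 is £8,946; credit = £10,000 − £8,946 = £1,054. First-Time Homebuyer Credit: income exceeds £353,000 by £100,100 → 101 increments × £100 = £10,100 ≥ base, so the credit is £0. total £1,054 + £0 = £1,054
Henrik (£330,600): Disability Support Credit: £330,600 is at or below the £353,700 threshold, so the full £10,000 applies. First-Time Homebuyer Credit: £330,600 is at or below the £353,000 threshold, so the full £4,297 applies. total £10,000 + £4,297 = £14,297
Difference: |£1,054 − £14,297| = £13,243.

£13,243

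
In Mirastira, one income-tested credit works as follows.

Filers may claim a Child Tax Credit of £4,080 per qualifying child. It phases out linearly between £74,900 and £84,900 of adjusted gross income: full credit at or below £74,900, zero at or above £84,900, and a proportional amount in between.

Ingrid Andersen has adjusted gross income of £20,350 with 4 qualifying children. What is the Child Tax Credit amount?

£16,320

Child Tax Credit: base = 4 × £4,080 = £16,320. £20,350 is at or below the £74,900 threshold, so the full £16,320 applies.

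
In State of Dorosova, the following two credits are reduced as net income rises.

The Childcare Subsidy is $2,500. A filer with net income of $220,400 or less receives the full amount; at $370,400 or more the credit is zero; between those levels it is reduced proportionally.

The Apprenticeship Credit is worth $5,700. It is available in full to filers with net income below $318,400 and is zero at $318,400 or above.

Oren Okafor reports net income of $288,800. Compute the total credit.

Childcare Subsidy: $288,800 is $68,400 into a $150,000 phase-out range, leaving 81,600/150,000 of the credit: $2,500 × 81,600/150,000 = $1,360.
Apprenticeship Credit: $288,800 is below the $318,400 cutoff, so the full $5,700 applies.
Total: $1,360 + $5,700 = $7,060.

$7,060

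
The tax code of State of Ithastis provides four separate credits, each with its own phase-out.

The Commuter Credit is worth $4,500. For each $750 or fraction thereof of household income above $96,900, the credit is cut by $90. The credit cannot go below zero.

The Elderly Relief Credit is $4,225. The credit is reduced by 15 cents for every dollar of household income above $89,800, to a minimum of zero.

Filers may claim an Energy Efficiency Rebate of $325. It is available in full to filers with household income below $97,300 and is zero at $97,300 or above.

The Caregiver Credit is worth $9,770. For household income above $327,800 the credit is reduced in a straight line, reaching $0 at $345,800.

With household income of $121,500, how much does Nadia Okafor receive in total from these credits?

Commuter Credit: income exceeds $96,900 by $24,600, which is 33 full-or-partial $750 increments; reduction = 33 × $90 = $2,970, leaving $1,530.
Elderly Relief Credit: 15% of the $31,700 excess over $89,800 is $4,755 ≥ base, so the credit is $0.
Energy Efficiency Rebate: $121,500 meets or exceeds the $97,300 cutoff, so the credit is $0.
Caregiver Credit: $121,500 is at or below the $327,800 threshold, so the full $9,770 applies.
Total: $1,530 + $0 + $0 + $9,770 = $11,300.

$11,300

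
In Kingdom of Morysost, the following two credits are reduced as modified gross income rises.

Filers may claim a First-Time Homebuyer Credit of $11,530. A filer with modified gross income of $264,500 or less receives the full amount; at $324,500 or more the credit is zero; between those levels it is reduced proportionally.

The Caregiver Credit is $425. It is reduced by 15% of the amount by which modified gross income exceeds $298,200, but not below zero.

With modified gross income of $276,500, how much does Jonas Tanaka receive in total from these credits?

First-Time Homebuyer Credit: $276,500 is $12,000 into a $60,000 phase-out range, leaving 48,000/60,000 of the credit: $11,530 × 48,000/60,000 = $9,224.
Caregiver Credit: $276,500 is at or below the $298,200 threshold, so the full $425 applies.
Total: $9,224 + $425 = $9,649.

$9,649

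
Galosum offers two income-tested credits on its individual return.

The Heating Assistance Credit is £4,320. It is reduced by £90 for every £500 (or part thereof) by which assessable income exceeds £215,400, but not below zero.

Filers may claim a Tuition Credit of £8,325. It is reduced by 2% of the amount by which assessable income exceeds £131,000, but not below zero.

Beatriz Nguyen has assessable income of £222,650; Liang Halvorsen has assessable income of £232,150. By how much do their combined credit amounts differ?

£1,900

Beatriz (£222,650): Heating Assistance Credit: income exceeds £215,400 by £7,250, which is 15 full-or-partial £500 increments; reduction = 15 × £90 = £1,350, leaving £2,970. Tuition Credit: 2% of the £91,650 excess over £131,000 is £1,833; credit = £8,325 − £1,833 = £6,492. total £2,970 + £6,492 = £9,462
Liang (£232,150): Heating Assistance Credit: income exceeds £215,400 by £16,750, which is 34 full-or-partial £500 increments; reduction = 34 × £90 = £3,060, leaving £1,260. Tuition Credit: 2% of the £101,150 excess over £131,000 is £2,023; credit = £8,325 − £2,023 = £6,302. total £1,260 + £6,302 = £7,562
Difference: |£9,462 − £7,562| = £1,900.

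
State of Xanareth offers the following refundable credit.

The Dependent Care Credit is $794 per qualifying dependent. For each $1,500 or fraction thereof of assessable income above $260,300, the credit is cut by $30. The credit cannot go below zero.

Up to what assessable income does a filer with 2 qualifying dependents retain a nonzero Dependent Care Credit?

$338,300

Full credit = 2 × $794 = $1,588.
After 52 increments the reduction is 52 × $30 = $1,560, leaving $28; one more increment wipes it out. Increment 52 ends at excess 52 × $1,500 = $78,000, so the highest qualifying income is $260,300 + $78,000 = $338,300.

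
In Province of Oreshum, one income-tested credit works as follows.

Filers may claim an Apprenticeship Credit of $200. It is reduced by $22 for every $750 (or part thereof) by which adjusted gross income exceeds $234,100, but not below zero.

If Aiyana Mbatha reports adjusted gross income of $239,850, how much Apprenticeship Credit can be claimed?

Apprenticeship Credit: income exceeds $234,100 by $5,750, which is 8 full-or-partial $750 increments; reduction = 8 × $22 = $176, leaving $24.

$24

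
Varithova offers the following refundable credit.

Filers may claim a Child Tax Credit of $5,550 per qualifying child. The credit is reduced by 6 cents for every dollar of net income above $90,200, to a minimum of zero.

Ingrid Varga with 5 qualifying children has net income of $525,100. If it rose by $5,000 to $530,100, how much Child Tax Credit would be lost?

At $525,100 — base = 5 × $5,550 = $27,750. 6% of the $434,900 excess over $90,200 is $26,094; credit = $27,750 − $26,094 = $1,656.
At $530,100 — base = 5 × $5,550 = $27,750. 6% of the $439,900 excess over $90,200 is $26,394; credit = $27,750 − $26,394 = $1,356.
Lost: $1,656 − $1,356 = $300.

$300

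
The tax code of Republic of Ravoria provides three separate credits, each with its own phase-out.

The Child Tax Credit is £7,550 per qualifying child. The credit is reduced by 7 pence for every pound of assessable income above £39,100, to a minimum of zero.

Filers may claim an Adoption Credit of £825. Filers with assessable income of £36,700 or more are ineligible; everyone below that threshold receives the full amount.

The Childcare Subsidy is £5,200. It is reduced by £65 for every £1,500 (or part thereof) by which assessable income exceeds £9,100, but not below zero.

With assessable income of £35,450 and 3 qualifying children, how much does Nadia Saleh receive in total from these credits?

Child Tax Credit: base = 3 × £7,550 = £22,650. £35,450 is at or below the £39,100 threshold, so the full £22,650 applies.
Adoption Credit: £35,450 is below the £36,700 cutoff, so the full £825 applies.
Childcare Subsidy: income exceeds £9,100 by £26,350, which is 18 full-or-partial £1,500 increments; reduction = 18 × £65 = £1,170, leaving £4,030.
Total: £22,650 + £825 + £4,030 = £27,505.

£27,505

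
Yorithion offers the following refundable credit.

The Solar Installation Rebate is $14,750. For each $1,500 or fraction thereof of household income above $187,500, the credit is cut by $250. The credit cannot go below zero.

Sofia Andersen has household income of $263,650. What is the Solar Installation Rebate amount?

$2,000

Solar Installation Rebate: income exceeds $187,500 by $76,150, which is 51 full-or-partial $1,500 increments; reduction = 51 × $250 = $12,750, leaving $2,000.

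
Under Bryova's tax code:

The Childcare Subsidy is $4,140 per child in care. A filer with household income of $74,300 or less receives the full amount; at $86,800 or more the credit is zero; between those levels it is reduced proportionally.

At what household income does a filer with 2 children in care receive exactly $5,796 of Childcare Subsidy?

$78,050

Full credit = 2 × $4,140 = $8,280.
$5,796 is 5,796/8,280 of the full $8,280, so 2,484/8,280 of the $12,500 range has been used: income = $74,300 + $12,500 × 2,484/8,280 = $78,050.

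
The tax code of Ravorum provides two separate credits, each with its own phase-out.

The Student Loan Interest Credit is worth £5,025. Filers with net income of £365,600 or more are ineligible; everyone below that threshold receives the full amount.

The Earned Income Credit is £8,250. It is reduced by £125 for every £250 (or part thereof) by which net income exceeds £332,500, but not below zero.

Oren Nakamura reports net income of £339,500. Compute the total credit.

Student Loan Interest Credit: £339,500 is below the £365,600 cutoff, so the full £5,025 applies.
Earned Income Credit: income exceeds £332,500 by £7,000, which is 28 full-or-partial £250 increments; reduction = 28 × £125 = £3,500, leaving £4,750.
Total: £5,025 + £4,750 = £9,775.

£9,775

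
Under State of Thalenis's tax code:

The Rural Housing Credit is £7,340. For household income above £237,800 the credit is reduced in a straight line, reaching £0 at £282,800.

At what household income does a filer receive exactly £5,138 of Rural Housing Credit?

£5,138 is 5,138/7,340 of the full £7,340, so 2,202/7,340 of the £45,000 range has been used: income = £237,800 + £45,000 × 2,202/7,340 = £251,300.

£251,300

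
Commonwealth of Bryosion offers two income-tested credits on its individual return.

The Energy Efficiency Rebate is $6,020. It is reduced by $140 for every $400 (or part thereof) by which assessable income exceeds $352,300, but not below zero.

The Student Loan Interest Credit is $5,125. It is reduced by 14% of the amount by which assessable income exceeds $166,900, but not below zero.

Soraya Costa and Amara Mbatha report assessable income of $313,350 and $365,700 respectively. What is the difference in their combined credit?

Soraya ($313,350): Energy Efficiency Rebate: $313,350 is at or below the $352,300 threshold, so the full $6,020 applies. Student Loan Interest Credit: 14% of the $146,450 excess over $166,900 is $20,503 ≥ base, so the credit is $0. total $6,020 + $0 = $6,020
Amara ($365,700): Energy Efficiency Rebate: income exceeds $352,300 by $13,400, which is 34 full-or-partial $400 increments; reduction = 34 × $140 = $4,760, leaving $1,260. Student Loan Interest Credit: 14% of the $198,800 excess over $166,900 is $27,832 ≥ base, so the credit is $0. total $1,260 + $0 = $1,260
Difference: |$6,020 − $1,260| = $4,760.

$4,760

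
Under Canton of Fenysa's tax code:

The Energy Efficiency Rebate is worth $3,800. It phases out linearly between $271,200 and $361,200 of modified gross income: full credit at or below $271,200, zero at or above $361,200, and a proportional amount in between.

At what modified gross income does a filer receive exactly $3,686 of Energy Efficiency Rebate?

$273,900

$3,686 is 3,686/3,800 of the full $3,800, so 114/3,800 of the $90,000 range has been used: income = $271,200 + $90,000 × 114/3,800 = $273,900.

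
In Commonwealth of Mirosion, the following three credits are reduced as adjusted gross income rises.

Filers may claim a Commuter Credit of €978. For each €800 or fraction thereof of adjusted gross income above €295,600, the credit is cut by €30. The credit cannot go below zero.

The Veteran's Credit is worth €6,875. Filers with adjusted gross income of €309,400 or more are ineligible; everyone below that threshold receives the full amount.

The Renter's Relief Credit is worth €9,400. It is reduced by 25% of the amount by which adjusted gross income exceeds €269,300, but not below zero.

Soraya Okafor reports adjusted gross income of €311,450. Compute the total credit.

€378

Commuter Credit: income exceeds €295,600 by €15,850, which is 20 full-or-partial €800 increments; reduction = 20 × €30 = €600, leaving €378.
Veteran's Credit: €311,450 meets or exceeds the €309,400 cutoff, so the credit is €0.
Renter's Relief Credit: 25% of the €42,150 excess over €269,300 is €10,537.50 ≥ base, so the credit is €0.
Total: €378 + €0 + €0 = €378.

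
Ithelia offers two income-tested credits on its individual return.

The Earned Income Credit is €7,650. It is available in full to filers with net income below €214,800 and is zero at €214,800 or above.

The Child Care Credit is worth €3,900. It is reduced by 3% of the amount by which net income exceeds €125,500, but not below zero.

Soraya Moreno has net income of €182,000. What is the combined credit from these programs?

Earned Income Credit: €182,000 is below the €214,800 cutoff, so the full €7,650 applies.
Child Care Credit: 3% of the €56,500 excess over €125,500 is €1,695; credit = €3,900 − €1,695 = €2,205.
Total: €7,650 + €2,205 = €9,855.

€9,855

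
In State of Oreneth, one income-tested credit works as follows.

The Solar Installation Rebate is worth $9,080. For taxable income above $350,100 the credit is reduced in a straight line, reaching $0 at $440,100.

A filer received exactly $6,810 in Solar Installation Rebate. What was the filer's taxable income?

$6,810 is 6,810/9,080 of the full $9,080, so 2,270/9,080 of the $90,000 range has been used: income = $350,100 + $90,000 × 2,270/9,080 = $372,600.

$372,600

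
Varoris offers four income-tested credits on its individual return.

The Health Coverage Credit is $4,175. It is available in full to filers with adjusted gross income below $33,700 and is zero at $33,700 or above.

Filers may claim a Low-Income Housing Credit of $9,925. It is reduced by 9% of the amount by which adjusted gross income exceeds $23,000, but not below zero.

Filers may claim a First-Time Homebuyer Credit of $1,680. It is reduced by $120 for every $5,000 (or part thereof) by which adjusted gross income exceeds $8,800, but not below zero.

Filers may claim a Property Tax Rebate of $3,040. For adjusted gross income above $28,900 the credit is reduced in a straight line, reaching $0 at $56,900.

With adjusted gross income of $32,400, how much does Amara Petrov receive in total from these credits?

Health Coverage Credit: $32,400 is below the $33,700 cutoff, so the full $4,175 applies.
Low-Income Housing Credit: 9% of the $9,400 excess over $23,000 is $846; credit = $9,925 − $846 = $9,079.
First-Time Homebuyer Credit: income exceeds $8,800 by $23,600, which is 5 full-or-partial $5,000 increments; reduction = 5 × $120 = $600, leaving $1,080.
Property Tax Rebate: $32,400 is $3,500 into a $28,000 phase-out range, leaving 24,500/28,000 of the credit: $3,040 × 24,500/28,000 = $2,660.
Total: $4,175 + $9,079 + $1,080 + $2,660 = $16,994.

$16,994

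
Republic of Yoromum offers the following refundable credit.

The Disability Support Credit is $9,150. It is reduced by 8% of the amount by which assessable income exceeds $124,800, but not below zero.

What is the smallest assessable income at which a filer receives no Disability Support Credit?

The credit falls by 8% of each dollar above $124,800, so it reaches zero when the excess is $9,150 / 8% = $114,375: income = $124,800 + $114,375 = $239,175.

$239,175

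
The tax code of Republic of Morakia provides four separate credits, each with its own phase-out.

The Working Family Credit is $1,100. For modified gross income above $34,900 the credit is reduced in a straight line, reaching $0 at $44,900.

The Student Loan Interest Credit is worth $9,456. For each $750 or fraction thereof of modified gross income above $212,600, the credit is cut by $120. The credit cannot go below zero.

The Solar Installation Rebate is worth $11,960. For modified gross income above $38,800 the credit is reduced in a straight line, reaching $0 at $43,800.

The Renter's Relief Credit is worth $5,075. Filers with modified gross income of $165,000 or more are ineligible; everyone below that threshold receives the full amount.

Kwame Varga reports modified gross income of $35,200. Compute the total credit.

Working Family Credit: $35,200 is $300 into a $10,000 phase-out range, leaving 9,700/10,000 of the credit: $1,100 × 9,700/10,000 = $1,067.
Student Loan Interest Credit: $35,200 is at or below the $212,600 threshold, so the full $9,456 applies.
Solar Installation Rebate: $35,200 is at or below the $38,800 threshold, so the full $11,960 applies.
Renter's Relief Credit: $35,200 is below the $165,000 cutoff, so the full $5,075 applies.
Total: $1,067 + $9,456 + $11,960 + $5,075 = $27,558.

$27,558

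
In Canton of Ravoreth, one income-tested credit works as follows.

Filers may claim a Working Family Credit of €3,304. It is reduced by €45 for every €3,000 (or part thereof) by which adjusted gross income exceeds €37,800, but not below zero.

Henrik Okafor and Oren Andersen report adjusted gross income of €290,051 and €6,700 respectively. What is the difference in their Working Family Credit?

€3,304

Henrik (€290,051): Working Family Credit: income exceeds €37,800 by €252,251 → 85 increments × €45 = €3,825 ≥ base, so the credit is €0.
Oren (€6,700): Working Family Credit: €6,700 is at or below the €37,800 threshold, so the full €3,304 applies.
Difference: |€0 − €3,304| = €3,304.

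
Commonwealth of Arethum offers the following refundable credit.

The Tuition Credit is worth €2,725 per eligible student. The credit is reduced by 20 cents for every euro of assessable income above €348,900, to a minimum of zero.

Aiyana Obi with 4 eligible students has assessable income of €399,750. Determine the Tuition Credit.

€730

Tuition Credit: base = 4 × €2,725 = €10,900. 20% of the €50,850 excess over €348,900 is €10,170; credit = €10,900 − €10,170 = €730.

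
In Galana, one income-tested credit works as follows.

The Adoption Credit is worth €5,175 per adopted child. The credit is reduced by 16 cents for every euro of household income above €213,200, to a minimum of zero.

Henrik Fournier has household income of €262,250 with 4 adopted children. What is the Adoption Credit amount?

Adoption Credit: base = 4 × €5,175 = €20,700. 16% of the €49,050 excess over €213,200 is €7,848; credit = €20,700 − €7,848 = €12,852.

€12,852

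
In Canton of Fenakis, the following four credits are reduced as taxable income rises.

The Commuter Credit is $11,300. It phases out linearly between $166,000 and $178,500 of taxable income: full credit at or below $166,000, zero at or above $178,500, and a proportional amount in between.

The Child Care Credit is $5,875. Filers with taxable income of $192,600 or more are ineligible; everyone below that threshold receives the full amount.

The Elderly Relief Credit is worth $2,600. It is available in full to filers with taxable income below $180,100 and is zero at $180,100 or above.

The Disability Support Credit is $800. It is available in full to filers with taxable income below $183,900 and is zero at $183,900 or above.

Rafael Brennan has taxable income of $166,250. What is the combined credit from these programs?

Commuter Credit: $166,250 is $250 into a $12,500 phase-out range, leaving 12,250/12,500 of the credit: $11,300 × 12,250/12,500 = $11,074.
Child Care Credit: $166,250 is below the $192,600 cutoff, so the full $5,875 applies.
Elderly Relief Credit: $166,250 is below the $180,100 cutoff, so the full $2,600 applies.
Disability Support Credit: $166,250 is below the $183,900 cutoff, so the full $800 applies.
Total: $11,074 + $5,875 + $2,600 + $800 = $20,349.

$20,349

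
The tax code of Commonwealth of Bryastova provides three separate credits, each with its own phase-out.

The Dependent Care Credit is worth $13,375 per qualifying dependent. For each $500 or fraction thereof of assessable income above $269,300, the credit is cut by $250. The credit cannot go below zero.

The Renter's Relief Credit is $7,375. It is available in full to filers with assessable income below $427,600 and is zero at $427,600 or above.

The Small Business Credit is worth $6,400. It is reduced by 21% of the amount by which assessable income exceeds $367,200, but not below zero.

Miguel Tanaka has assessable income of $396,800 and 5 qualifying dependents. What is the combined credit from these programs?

$10,684

Dependent Care Credit: base = 5 × $13,375 = $66,875. income exceeds $269,300 by $127,500, which is 255 full-or-partial $500 increments; reduction = 255 × $250 = $63,750, leaving $3,125.
Renter's Relief Credit: $396,800 is below the $427,600 cutoff, so the full $7,375 applies.
Small Business Credit: 21% of the $29,600 excess over $367,200 is $6,216; credit = $6,400 − $6,216 = $184.
Total: $3,125 + $7,375 + $184 = $10,684.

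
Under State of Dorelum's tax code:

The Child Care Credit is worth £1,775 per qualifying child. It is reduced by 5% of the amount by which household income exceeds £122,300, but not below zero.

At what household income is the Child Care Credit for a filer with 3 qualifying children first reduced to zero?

Full credit = 3 × £1,775 = £5,325.
The credit falls by 5% of each pound above £122,300, so it reaches zero when the excess is £5,325 / 5% = £106,500: income = £122,300 + £106,500 = £228,800.

£228,800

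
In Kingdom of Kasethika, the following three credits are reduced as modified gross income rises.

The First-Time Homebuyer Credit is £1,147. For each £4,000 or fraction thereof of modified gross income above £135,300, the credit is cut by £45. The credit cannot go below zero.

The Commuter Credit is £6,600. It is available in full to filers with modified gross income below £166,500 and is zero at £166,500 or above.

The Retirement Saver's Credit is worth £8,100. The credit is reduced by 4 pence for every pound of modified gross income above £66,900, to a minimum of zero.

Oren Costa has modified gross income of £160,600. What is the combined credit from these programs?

First-Time Homebuyer Credit: income exceeds £135,300 by £25,300, which is 7 full-or-partial £4,000 increments; reduction = 7 × £45 = £315, leaving £832.
Commuter Credit: £160,600 is below the £166,500 cutoff, so the full £6,600 applies.
Retirement Saver's Credit: 4% of the £93,700 excess over £66,900 is £3,748; credit = £8,100 − £3,748 = £4,352.
Total: £832 + £6,600 + £4,352 = £11,784.

£11,784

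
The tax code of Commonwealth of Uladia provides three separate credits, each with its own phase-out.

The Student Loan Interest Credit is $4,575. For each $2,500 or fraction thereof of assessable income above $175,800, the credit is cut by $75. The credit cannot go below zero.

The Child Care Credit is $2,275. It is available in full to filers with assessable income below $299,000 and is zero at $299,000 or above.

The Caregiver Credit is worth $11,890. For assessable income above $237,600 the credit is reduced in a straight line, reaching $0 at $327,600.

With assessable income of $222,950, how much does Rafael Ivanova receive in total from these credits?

Student Loan Interest Credit: income exceeds $175,800 by $47,150, which is 19 full-or-partial $2,500 increments; reduction = 19 × $75 = $1,425, leaving $3,150.
Child Care Credit: $222,950 is below the $299,000 cutoff, so the full $2,275 applies.
Caregiver Credit: $222,950 is at or below the $237,600 threshold, so the full $11,890 applies.
Total: $3,150 + $2,275 + $11,890 = $17,315.

$17,315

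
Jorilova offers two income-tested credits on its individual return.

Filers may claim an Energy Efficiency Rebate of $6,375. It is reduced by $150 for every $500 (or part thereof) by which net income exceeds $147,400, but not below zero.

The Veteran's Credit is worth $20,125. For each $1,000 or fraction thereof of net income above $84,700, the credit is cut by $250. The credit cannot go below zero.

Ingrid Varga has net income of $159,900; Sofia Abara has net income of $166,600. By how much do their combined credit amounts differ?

$3,225

Ingrid ($159,900): Energy Efficiency Rebate: income exceeds $147,400 by $12,500, which is 25 full-or-partial $500 increments; reduction = 25 × $150 = $3,750, leaving $2,625. Veteran's Credit: income exceeds $84,700 by $75,200, which is 76 full-or-partial $1,000 increments; reduction = 76 × $250 = $19,000, leaving $1,125. total $2,625 + $1,125 = $3,750
Sofia ($166,600): Energy Efficiency Rebate: income exceeds $147,400 by $19,200, which is 39 full-or-partial $500 increments; reduction = 39 × $150 = $5,850, leaving $525. Veteran's Credit: income exceeds $84,700 by $81,900 → 82 increments × $250 = $20,500 ≥ base, so the credit is $0. total $525 + $0 = $525
Difference: |$3,750 − $525| = $3,225.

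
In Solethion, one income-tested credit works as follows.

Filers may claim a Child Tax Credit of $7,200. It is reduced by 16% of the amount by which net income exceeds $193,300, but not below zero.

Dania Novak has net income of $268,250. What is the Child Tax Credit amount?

$0

Child Tax Credit: 16% of the $74,950 excess over $193,300 is $11,992 ≥ base, so the credit is $0.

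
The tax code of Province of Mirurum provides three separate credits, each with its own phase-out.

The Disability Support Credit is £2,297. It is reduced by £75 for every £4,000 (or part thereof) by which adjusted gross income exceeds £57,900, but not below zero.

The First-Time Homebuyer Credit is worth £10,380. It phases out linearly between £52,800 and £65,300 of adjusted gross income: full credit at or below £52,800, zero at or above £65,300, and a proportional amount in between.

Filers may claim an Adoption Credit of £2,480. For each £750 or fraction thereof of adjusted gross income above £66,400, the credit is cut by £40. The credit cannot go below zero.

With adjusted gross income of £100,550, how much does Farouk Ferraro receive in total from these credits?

Disability Support Credit: income exceeds £57,900 by £42,650, which is 11 full-or-partial £4,000 increments; reduction = 11 × £75 = £825, leaving £1,472.
First-Time Homebuyer Credit: £100,550 is at or above £65,300, so the credit is £0.
Adoption Credit: income exceeds £66,400 by £34,150, which is 46 full-or-partial £750 increments; reduction = 46 × £40 = £1,840, leaving £640.
Total: £1,472 + £0 + £640 = £2,112.

£2,112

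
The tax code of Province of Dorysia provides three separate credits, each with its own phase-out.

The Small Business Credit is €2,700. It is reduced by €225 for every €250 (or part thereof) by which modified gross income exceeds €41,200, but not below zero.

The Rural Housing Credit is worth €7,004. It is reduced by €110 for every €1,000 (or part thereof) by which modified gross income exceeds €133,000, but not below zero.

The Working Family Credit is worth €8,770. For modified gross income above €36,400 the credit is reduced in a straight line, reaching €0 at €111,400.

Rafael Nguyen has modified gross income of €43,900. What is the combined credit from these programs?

€15,122

Small Business Credit: income exceeds €41,200 by €2,700, which is 11 full-or-partial €250 increments; reduction = 11 × €225 = €2,475, leaving €225.
Rural Housing Credit: €43,900 is at or below the €133,000 threshold, so the full €7,004 applies.
Working Family Credit: €43,900 is €7,500 into a €75,000 phase-out range, leaving 67,500/75,000 of the credit: €8,770 × 67,500/75,000 = €7,893.
Total: €225 + €7,004 + €7,893 = €15,122.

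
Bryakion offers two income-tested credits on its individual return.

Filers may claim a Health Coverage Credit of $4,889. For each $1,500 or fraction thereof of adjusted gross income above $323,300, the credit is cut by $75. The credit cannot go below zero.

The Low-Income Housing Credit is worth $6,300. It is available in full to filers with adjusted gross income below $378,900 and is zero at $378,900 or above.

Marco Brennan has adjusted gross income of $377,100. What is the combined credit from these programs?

Health Coverage Credit: income exceeds $323,300 by $53,800, which is 36 full-or-partial $1,500 increments; reduction = 36 × $75 = $2,700, leaving $2,189.
Low-Income Housing Credit: $377,100 is below the $378,900 cutoff, so the full $6,300 applies.
Total: $2,189 + $6,300 = $8,489.

$8,489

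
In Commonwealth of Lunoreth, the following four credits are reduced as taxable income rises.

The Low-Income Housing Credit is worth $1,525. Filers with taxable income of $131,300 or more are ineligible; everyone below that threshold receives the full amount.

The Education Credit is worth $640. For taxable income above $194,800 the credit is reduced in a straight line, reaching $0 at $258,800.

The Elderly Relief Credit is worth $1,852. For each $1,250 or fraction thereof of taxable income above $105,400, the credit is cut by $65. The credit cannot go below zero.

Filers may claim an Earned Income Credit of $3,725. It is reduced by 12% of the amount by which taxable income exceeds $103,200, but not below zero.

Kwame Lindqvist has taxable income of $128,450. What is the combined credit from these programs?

$3,477

Low-Income Housing Credit: $128,450 is below the $131,300 cutoff, so the full $1,525 applies.
Education Credit: $128,450 is at or below the $194,800 threshold, so the full $640 applies.
Elderly Relief Credit: income exceeds $105,400 by $23,050, which is 19 full-or-partial $1,250 increments; reduction = 19 × $65 = $1,235, leaving $617.
Earned Income Credit: 12% of the $25,250 excess over $103,200 is $3,030; credit = $3,725 − $3,030 = $695.
Total: $1,525 + $640 + $617 + $695 = $3,477.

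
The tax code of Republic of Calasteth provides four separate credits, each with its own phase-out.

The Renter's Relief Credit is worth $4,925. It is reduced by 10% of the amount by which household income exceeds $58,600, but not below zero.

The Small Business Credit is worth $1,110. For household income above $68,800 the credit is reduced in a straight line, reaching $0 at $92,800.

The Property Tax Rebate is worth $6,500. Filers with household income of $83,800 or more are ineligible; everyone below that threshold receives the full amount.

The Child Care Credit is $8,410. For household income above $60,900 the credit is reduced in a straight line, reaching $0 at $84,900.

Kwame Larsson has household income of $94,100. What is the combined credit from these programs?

Renter's Relief Credit: 10% of the $35,500 excess over $58,600 is $3,550; credit = $4,925 − $3,550 = $1,375.
Small Business Credit: $94,100 is at or above $92,800, so the credit is $0.
Property Tax Rebate: $94,100 meets or exceeds the $83,800 cutoff, so the credit is $0.
Child Care Credit: $94,100 is at or above $84,900, so the credit is $0.
Total: $1,375 + $0 + $0 + $0 = $1,375.

$1,375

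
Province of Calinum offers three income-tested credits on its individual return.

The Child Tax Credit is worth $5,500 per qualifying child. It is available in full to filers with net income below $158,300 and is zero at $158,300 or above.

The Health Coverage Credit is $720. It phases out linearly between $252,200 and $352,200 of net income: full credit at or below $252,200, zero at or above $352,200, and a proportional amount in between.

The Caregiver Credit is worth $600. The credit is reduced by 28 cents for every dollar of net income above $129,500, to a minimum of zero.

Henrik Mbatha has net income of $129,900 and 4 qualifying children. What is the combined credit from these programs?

$23,208

Child Tax Credit: base = 4 × $5,500 = $22,000. $129,900 is below the $158,300 cutoff, so the full $22,000 applies.
Health Coverage Credit: $129,900 is at or below the $252,200 threshold, so the full $720 applies.
Caregiver Credit: 28% of the $400 excess over $129,500 is $112; credit = $600 − $112 = $488.
Total: $22,000 + $720 + $488 = $23,208.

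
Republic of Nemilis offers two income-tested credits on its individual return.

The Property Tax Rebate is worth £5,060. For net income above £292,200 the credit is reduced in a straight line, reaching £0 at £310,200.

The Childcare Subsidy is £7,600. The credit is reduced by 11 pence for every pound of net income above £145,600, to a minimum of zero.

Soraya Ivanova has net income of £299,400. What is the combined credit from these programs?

£3,036

Property Tax Rebate: £299,400 is £7,200 into a £18,000 phase-out range, leaving 10,800/18,000 of the credit: £5,060 × 10,800/18,000 = £3,036.
Childcare Subsidy: 11% of the £153,800 excess over £145,600 is £16,918 ≥ base, so the credit is £0.
Total: £3,036 + £0 = £3,036.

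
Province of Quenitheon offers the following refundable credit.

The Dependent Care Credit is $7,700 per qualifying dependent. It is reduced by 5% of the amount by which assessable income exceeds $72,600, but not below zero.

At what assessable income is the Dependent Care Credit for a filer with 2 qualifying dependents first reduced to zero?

Full credit = 2 × $7,700 = $15,400.
The credit falls by 5% of each dollar above $72,600, so it reaches zero when the excess is $15,400 / 5% = $308,000: income = $72,600 + $308,000 = $380,600.

$380,600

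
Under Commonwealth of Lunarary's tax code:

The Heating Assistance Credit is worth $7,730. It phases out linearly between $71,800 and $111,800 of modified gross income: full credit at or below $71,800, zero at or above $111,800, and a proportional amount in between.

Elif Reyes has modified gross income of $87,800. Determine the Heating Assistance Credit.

Heating Assistance Credit: $87,800 is $16,000 into a $40,000 phase-out range, leaving 24,000/40,000 of the credit: $7,730 × 24,000/40,000 = $4,638.

$4,638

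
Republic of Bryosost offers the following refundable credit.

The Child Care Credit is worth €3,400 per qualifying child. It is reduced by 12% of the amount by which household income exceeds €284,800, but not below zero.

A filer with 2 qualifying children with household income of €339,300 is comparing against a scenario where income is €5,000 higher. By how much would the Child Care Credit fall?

At €339,300 — base = 2 × €3,400 = €6,800. 12% of the €54,500 excess over €284,800 is €6,540; credit = €6,800 − €6,540 = €260.
At €344,300 — base = 2 × €3,400 = €6,800. 12% of the €59,500 excess over €284,800 is €7,140 ≥ base, so the credit is €0.
Lost: €260 − €0 = €260.

€260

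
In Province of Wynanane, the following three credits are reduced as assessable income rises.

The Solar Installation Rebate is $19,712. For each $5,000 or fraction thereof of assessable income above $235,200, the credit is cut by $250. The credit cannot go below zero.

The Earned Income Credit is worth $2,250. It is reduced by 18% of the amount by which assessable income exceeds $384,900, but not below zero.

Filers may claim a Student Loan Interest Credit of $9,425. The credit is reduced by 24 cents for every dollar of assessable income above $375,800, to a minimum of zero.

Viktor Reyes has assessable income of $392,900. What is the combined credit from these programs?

Solar Installation Rebate: income exceeds $235,200 by $157,700, which is 32 full-or-partial $5,000 increments; reduction = 32 × $250 = $8,000, leaving $11,712.
Earned Income Credit: 18% of the $8,000 excess over $384,900 is $1,440; credit = $2,250 − $1,440 = $810.
Student Loan Interest Credit: 24% of the $17,100 excess over $375,800 is $4,104; credit = $9,425 − $4,104 = $5,321.
Total: $11,712 + $810 + $5,321 = $17,843.

$17,843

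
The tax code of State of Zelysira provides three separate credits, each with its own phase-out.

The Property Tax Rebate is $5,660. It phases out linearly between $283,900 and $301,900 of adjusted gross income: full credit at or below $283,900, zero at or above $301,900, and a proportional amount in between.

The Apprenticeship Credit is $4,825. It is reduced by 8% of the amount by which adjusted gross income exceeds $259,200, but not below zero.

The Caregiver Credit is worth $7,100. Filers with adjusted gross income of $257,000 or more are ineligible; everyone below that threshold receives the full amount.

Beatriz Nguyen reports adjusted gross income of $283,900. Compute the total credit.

Property Tax Rebate: $283,900 is at or below the $283,900 threshold, so the full $5,660 applies.
Apprenticeship Credit: 8% of the $24,700 excess over $259,200 is $1,976; credit = $4,825 − $1,976 = $2,849.
Caregiver Credit: $283,900 meets or exceeds the $257,000 cutoff, so the credit is $0.
Total: $5,660 + $2,849 + $0 = $8,509.

$8,509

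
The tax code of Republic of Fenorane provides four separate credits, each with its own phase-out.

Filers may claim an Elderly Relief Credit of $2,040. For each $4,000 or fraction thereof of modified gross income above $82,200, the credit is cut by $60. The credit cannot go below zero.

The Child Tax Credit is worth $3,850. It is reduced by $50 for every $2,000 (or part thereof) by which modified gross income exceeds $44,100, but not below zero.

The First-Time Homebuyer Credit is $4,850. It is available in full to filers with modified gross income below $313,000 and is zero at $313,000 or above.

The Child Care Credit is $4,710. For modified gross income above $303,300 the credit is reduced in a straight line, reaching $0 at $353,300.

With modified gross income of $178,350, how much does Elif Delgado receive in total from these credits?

Elderly Relief Credit: income exceeds $82,200 by $96,150, which is 25 full-or-partial $4,000 increments; reduction = 25 × $60 = $1,500, leaving $540.
Child Tax Credit: income exceeds $44,100 by $134,250, which is 68 full-or-partial $2,000 increments; reduction = 68 × $50 = $3,400, leaving $450.
First-Time Homebuyer Credit: $178,350 is below the $313,000 cutoff, so the full $4,850 applies.
Child Care Credit: $178,350 is at or below the $303,300 threshold, so the full $4,710 applies.
Total: $540 + $450 + $4,850 + $4,710 = $10,550.

$10,550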